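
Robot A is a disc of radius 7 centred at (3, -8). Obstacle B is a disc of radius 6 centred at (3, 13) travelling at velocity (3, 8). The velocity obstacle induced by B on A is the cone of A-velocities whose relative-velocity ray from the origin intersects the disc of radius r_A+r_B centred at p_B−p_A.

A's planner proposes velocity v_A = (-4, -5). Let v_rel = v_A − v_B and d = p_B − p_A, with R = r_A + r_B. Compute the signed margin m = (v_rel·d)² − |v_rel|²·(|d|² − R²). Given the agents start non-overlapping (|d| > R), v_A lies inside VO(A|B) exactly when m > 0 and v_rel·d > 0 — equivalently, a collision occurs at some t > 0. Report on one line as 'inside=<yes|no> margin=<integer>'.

d = (0, 21),  |d|² = 441;  R = 7+6 = 13,  c = 441−13² = 272
v_rel = (-7, -13),  |v_rel|² = 218;  v_rel·d = (-7)·(0) + (-13)·(21) = -273
218·t² + 546·t + 272 = 0  ⇒  m = (-273)² − 218·272 = 15233
m = 15233 > 0,  v_rel·d = -273 < 0  ⇒  outside

inside=no margin=15233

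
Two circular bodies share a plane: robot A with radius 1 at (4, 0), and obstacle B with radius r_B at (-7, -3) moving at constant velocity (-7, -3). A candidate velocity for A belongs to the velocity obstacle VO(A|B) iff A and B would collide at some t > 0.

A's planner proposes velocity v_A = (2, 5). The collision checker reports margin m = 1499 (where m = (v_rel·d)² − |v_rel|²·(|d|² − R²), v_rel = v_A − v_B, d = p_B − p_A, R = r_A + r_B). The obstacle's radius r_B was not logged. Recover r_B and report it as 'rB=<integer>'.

m = 1499
d = (-11, -3);  v_rel = (9, 8),  |v_rel|² = 145
v_rel×d = (9)·(-3) − (8)·(-11) = 61
since m = R²·145 − 61²:  R² = (3721 + 1499) / 145 = 36
R = √36 = 6  ⇒  r_B = 6 − 1 = 5

rB=5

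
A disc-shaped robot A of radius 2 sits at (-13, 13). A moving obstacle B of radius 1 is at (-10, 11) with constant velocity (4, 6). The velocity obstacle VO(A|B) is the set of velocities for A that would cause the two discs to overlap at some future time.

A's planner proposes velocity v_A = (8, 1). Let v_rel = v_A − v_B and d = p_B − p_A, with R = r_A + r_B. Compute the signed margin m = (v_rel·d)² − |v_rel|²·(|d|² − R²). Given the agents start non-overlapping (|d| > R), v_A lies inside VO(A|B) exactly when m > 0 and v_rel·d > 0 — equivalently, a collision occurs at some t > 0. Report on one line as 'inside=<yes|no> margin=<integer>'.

d = (3, -2),  |d|² = 13;  R = 2+1 = 3,  c = 13−3² = 4
v_rel = (4, -5),  |v_rel|² = 41;  v_rel·d = (4)·(3) + (-5)·(-2) = 22
41·t² − 44·t + 4 = 0  ⇒  m = 22² − 41·4 = 320
m = 320 > 0,  v_rel·d = 22 > 0  ⇒  inside

inside=yes margin=320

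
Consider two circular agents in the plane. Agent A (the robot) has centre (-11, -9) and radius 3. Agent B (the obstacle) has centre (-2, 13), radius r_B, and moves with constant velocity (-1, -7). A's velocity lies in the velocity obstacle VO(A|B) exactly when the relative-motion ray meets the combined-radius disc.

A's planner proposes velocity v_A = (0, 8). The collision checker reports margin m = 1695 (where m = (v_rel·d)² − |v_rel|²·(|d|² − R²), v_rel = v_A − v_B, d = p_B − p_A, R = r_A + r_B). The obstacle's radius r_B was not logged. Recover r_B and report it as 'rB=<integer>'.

m = 1695
d = (9, 22);  v_rel = (1, 15),  |v_rel|² = 226
v_rel×d = (1)·(22) − (15)·(9) = -113
since m = R²·226 − (-113)²:  R² = (12769 + 1695) / 226 = 64
R = √64 = 8  ⇒  r_B = 8 − 3 = 5

rB=5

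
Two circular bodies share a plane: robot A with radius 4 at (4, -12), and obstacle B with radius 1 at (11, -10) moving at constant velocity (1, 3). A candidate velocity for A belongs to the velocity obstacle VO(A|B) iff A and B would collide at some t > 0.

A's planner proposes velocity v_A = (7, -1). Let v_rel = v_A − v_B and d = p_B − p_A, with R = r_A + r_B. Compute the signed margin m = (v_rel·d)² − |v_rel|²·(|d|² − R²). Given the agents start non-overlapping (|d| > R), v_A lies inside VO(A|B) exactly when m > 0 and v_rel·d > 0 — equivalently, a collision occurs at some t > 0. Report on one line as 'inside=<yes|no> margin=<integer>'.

d = (7, 2),  |d|² = 53;  R = 4+1 = 5,  c = 53−5² = 28
v_rel = (6, -4),  |v_rel|² = 52;  v_rel·d = (6)·(7) + (-4)·(2) = 34
52·t² − 68·t + 28 = 0  ⇒  m = 34² − 52·28 = -300
m = -300 < 0,  v_rel·d = 34 > 0  ⇒  outside

inside=no margin=-300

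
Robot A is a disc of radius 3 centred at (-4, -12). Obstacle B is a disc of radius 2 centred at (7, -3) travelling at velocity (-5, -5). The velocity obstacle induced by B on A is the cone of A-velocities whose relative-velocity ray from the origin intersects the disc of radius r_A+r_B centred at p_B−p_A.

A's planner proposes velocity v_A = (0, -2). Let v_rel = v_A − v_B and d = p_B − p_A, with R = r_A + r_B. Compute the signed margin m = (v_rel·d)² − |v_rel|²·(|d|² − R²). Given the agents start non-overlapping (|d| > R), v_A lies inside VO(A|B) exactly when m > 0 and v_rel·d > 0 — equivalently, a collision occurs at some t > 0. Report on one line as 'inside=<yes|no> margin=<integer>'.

d = (11, 9),  |d|² = 202;  R = 3+2 = 5,  c = 202−5² = 177
v_rel = (5, 3),  |v_rel|² = 34;  v_rel·d = (5)·(11) + (3)·(9) = 82
34·t² − 164·t + 177 = 0  ⇒  m = 82² − 34·177 = 706
m = 706 > 0,  v_rel·d = 82 > 0  ⇒  inside

inside=yes margin=706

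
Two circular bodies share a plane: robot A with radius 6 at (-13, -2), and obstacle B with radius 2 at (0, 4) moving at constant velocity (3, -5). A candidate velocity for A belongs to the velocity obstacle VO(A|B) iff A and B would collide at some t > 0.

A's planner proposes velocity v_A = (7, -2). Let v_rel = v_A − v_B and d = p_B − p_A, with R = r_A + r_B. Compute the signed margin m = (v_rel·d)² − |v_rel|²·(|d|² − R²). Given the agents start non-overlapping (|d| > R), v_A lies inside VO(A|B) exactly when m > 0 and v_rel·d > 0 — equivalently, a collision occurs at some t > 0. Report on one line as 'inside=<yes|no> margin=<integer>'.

d = (13, 6),  |d|² = 205;  R = 6+2 = 8,  c = 205−8² = 141
v_rel = (4, 3),  |v_rel|² = 25;  v_rel·d = (4)·(13) + (3)·(6) = 70
25·t² − 140·t + 141 = 0  ⇒  m = 70² − 25·141 = 1375
m = 1375 > 0,  v_rel·d = 70 > 0  ⇒  inside

inside=yes margin=1375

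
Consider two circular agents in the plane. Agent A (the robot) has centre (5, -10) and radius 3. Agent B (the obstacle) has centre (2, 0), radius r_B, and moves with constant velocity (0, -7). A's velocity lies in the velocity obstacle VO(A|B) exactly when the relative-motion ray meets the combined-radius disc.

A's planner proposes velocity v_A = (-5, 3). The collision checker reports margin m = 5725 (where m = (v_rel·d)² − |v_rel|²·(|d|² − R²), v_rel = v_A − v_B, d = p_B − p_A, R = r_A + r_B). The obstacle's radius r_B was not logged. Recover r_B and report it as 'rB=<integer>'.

m = 5725
d = (-3, 10);  v_rel = (-5, 10),  |v_rel|² = 125
v_rel×d = (-5)·(10) − (10)·(-3) = -20
since m = R²·125 − (-20)²:  R² = (400 + 5725) / 125 = 49
R = √49 = 7  ⇒  r_B = 7 − 3 = 4

rB=4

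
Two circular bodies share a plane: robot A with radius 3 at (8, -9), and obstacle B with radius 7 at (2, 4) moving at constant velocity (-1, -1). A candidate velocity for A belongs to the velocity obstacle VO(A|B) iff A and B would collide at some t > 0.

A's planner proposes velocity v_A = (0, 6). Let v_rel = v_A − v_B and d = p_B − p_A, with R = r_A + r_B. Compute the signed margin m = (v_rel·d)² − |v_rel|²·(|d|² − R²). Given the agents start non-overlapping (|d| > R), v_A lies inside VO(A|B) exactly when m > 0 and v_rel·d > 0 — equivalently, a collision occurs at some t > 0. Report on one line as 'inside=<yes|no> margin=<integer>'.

d = (-6, 13),  |d|² = 205;  R = 3+7 = 10,  c = 205−10² = 105
v_rel = (1, 7),  |v_rel|² = 50;  v_rel·d = (1)·(-6) + (7)·(13) = 85
50·t² − 170·t + 105 = 0  ⇒  m = 85² − 50·105 = 1975
m = 1975 > 0,  v_rel·d = 85 > 0  ⇒  inside

inside=yes margin=1975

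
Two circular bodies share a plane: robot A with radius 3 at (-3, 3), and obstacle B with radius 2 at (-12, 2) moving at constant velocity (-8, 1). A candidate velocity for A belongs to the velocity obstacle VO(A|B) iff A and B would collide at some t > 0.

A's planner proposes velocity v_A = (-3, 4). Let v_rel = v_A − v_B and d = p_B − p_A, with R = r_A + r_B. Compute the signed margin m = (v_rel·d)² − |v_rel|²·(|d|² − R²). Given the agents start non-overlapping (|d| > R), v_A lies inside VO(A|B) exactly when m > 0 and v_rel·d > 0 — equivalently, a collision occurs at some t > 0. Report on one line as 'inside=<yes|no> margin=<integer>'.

d = (-9, -1),  |d|² = 82;  R = 3+2 = 5,  c = 82−5² = 57
v_rel = (5, 3),  |v_rel|² = 34;  v_rel·d = (5)·(-9) + (3)·(-1) = -48
34·t² + 96·t + 57 = 0  ⇒  m = (-48)² − 34·57 = 366
m = 366 > 0,  v_rel·d = -48 < 0  ⇒  outside

inside=no margin=366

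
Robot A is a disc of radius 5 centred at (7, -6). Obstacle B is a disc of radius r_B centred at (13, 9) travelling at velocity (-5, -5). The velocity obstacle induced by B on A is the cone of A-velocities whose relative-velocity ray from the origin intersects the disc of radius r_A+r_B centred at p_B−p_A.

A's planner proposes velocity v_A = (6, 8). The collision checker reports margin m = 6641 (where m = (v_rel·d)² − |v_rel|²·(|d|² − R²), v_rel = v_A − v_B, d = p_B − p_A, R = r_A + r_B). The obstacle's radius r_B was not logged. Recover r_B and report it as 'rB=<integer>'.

m = 6641
d = (6, 15);  v_rel = (11, 13),  |v_rel|² = 290
v_rel×d = (11)·(15) − (13)·(6) = 87
since m = R²·290 − 87²:  R² = (7569 + 6641) / 290 = 49
R = √49 = 7  ⇒  r_B = 7 − 5 = 2

rB=2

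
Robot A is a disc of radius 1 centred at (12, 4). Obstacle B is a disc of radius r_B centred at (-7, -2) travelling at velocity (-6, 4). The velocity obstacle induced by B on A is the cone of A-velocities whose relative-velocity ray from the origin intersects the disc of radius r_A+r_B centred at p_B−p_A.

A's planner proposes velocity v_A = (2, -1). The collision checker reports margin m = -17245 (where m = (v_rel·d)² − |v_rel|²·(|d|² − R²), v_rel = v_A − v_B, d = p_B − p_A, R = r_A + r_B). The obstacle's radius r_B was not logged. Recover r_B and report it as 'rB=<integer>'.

m = -17245
d = (-19, -6);  v_rel = (8, -5),  |v_rel|² = 89
v_rel×d = (8)·(-6) − (-5)·(-19) = -143
since m = R²·89 − (-143)²:  R² = (20449 + -17245) / 89 = 36
R = √36 = 6  ⇒  r_B = 6 − 1 = 5

rB=5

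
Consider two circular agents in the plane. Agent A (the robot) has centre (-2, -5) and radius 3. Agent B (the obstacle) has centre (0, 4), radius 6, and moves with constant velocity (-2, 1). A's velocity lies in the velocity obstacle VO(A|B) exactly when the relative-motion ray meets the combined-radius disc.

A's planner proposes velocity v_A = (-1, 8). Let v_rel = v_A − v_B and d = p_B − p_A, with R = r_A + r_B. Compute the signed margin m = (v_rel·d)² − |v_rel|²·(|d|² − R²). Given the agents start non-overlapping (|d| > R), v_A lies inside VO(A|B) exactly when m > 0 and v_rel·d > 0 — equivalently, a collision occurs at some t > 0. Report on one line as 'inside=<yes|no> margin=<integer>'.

d = (2, 9),  |d|² = 85;  R = 3+6 = 9,  c = 85−9² = 4
v_rel = (1, 7),  |v_rel|² = 50;  v_rel·d = (1)·(2) + (7)·(9) = 65
50·t² − 130·t + 4 = 0  ⇒  m = 65² − 50·4 = 4025
m = 4025 > 0,  v_rel·d = 65 > 0  ⇒  inside

inside=yes margin=4025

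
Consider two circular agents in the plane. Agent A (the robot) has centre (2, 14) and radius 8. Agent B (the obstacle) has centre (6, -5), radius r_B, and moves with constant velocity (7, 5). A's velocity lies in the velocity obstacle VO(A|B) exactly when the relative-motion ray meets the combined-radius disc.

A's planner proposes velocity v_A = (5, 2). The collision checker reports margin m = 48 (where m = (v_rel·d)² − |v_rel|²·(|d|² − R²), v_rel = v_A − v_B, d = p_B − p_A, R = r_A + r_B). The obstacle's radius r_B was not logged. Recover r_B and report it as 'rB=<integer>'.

m = 48
d = (4, -19);  v_rel = (-2, -3),  |v_rel|² = 13
v_rel×d = (-2)·(-19) − (-3)·(4) = 50
since m = R²·13 − 50²:  R² = (2500 + 48) / 13 = 196
R = √196 = 14  ⇒  r_B = 14 − 8 = 6

rB=6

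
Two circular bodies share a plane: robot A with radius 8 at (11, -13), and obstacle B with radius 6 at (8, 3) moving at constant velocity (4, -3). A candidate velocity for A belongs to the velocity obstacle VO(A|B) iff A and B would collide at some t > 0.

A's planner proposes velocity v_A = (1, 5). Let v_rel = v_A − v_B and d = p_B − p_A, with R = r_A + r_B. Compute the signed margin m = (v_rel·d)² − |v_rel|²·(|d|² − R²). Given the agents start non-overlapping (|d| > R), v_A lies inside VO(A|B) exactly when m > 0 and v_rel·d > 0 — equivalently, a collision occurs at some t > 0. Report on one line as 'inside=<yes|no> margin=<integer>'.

d = (-3, 16),  |d|² = 265;  R = 8+6 = 14,  c = 265−14² = 69
v_rel = (-3, 8),  |v_rel|² = 73;  v_rel·d = (-3)·(-3) + (8)·(16) = 137
73·t² − 274·t + 69 = 0  ⇒  m = 137² − 73·69 = 13732
m = 13732 > 0,  v_rel·d = 137 > 0  ⇒  inside

inside=yes margin=13732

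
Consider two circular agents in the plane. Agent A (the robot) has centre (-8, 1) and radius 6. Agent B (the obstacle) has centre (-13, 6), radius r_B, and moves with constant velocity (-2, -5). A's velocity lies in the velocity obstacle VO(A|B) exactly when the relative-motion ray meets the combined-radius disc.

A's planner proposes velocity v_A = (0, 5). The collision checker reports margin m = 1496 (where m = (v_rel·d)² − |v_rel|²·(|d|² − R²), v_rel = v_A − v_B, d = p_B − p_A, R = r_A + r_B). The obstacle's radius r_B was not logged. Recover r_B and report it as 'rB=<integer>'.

m = 1496
d = (-5, 5);  v_rel = (2, 10),  |v_rel|² = 104
v_rel×d = (2)·(5) − (10)·(-5) = 60
since m = R²·104 − 60²:  R² = (3600 + 1496) / 104 = 49
R = √49 = 7  ⇒  r_B = 7 − 6 = 1

rB=1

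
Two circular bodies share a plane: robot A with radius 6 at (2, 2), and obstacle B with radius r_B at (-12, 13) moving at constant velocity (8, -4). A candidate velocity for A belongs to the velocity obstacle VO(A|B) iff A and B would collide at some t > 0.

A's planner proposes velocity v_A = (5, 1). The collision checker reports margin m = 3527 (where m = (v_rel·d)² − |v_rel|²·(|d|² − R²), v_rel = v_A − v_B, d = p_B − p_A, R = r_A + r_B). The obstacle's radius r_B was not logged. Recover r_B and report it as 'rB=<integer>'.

m = 3527
d = (-14, 11);  v_rel = (-3, 5),  |v_rel|² = 34
v_rel×d = (-3)·(11) − (5)·(-14) = 37
since m = R²·34 − 37²:  R² = (1369 + 3527) / 34 = 144
R = √144 = 12  ⇒  r_B = 12 − 6 = 6

rB=6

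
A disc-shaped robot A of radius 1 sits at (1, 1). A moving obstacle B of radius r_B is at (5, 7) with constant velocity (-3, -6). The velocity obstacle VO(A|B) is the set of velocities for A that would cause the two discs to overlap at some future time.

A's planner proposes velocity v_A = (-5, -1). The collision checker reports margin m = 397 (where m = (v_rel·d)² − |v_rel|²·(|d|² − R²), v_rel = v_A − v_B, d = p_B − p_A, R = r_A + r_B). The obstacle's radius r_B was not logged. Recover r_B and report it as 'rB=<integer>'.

m = 397
d = (4, 6);  v_rel = (-2, 5),  |v_rel|² = 29
v_rel×d = (-2)·(6) − (5)·(4) = -32
since m = R²·29 − (-32)²:  R² = (1024 + 397) / 29 = 49
R = √49 = 7  ⇒  r_B = 7 − 1 = 6

rB=6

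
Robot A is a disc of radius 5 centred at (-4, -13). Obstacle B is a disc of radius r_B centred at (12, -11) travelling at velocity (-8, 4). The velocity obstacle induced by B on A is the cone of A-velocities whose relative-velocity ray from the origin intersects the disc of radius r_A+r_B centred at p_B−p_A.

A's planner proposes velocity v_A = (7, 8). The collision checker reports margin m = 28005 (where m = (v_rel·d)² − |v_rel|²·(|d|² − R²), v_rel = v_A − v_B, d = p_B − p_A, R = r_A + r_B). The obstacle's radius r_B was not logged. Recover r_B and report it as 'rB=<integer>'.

m = 28005
d = (16, 2);  v_rel = (15, 4),  |v_rel|² = 241
v_rel×d = (15)·(2) − (4)·(16) = -34
since m = R²·241 − (-34)²:  R² = (1156 + 28005) / 241 = 121
R = √121 = 11  ⇒  r_B = 11 − 5 = 6

rB=6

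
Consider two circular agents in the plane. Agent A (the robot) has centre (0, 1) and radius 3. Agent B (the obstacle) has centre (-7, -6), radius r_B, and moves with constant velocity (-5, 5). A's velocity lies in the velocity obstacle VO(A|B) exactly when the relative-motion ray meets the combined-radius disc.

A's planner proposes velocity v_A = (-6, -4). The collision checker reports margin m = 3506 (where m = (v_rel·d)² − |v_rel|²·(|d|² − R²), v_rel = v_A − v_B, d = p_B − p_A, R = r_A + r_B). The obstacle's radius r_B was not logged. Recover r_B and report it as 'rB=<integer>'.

m = 3506
d = (-7, -7);  v_rel = (-1, -9),  |v_rel|² = 82
v_rel×d = (-1)·(-7) − (-9)·(-7) = -56
since m = R²·82 − (-56)²:  R² = (3136 + 3506) / 82 = 81
R = √81 = 9  ⇒  r_B = 9 − 3 = 6

rB=6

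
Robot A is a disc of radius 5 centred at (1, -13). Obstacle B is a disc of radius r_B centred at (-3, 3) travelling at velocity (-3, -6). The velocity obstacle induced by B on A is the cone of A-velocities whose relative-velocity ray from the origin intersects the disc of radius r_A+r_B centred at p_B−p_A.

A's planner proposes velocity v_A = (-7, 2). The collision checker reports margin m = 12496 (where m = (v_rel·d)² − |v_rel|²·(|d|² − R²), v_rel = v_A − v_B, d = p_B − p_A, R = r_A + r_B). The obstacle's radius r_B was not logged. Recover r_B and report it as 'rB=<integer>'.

m = 12496
d = (-4, 16);  v_rel = (-4, 8),  |v_rel|² = 80
v_rel×d = (-4)·(16) − (8)·(-4) = -32
since m = R²·80 − (-32)²:  R² = (1024 + 12496) / 80 = 169
R = √169 = 13  ⇒  r_B = 13 − 5 = 8

rB=8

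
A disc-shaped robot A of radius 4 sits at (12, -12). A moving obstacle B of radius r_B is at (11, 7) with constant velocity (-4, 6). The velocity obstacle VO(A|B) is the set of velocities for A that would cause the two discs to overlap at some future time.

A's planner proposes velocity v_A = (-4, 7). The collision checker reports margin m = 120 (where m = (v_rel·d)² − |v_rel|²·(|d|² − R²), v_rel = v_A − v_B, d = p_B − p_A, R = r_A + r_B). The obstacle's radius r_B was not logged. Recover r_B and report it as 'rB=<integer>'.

m = 120
d = (-1, 19);  v_rel = (0, 1),  |v_rel|² = 1
v_rel×d = (0)·(19) − (1)·(-1) = 1
since m = R²·1 − 1²:  R² = (1 + 120) / 1 = 121
R = √121 = 11  ⇒  r_B = 11 − 4 = 7

rB=7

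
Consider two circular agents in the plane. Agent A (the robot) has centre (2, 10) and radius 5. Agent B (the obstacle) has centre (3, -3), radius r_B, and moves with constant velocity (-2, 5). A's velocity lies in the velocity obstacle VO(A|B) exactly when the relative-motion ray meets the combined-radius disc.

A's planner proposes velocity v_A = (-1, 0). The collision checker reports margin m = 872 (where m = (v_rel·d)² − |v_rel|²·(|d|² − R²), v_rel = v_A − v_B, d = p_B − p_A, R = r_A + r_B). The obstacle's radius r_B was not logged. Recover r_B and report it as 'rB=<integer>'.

m = 872
d = (1, -13);  v_rel = (1, -5),  |v_rel|² = 26
v_rel×d = (1)·(-13) − (-5)·(1) = -8
since m = R²·26 − (-8)²:  R² = (64 + 872) / 26 = 36
R = √36 = 6  ⇒  r_B = 6 − 5 = 1

rB=1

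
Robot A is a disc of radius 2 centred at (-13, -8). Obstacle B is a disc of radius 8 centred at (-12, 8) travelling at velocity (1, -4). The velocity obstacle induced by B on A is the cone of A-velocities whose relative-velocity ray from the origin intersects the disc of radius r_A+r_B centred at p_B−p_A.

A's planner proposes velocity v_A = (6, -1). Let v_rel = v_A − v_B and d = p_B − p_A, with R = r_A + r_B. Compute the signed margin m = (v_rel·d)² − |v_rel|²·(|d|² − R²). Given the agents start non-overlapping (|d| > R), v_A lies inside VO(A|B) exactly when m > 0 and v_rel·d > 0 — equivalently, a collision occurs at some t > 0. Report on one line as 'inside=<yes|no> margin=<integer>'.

d = (1, 16),  |d|² = 257;  R = 2+8 = 10,  c = 257−10² = 157
v_rel = (5, 3),  |v_rel|² = 34;  v_rel·d = (5)·(1) + (3)·(16) = 53
34·t² − 106·t + 157 = 0  ⇒  m = 53² − 34·157 = -2529
m = -2529 < 0,  v_rel·d = 53 > 0  ⇒  outside

inside=no margin=-2529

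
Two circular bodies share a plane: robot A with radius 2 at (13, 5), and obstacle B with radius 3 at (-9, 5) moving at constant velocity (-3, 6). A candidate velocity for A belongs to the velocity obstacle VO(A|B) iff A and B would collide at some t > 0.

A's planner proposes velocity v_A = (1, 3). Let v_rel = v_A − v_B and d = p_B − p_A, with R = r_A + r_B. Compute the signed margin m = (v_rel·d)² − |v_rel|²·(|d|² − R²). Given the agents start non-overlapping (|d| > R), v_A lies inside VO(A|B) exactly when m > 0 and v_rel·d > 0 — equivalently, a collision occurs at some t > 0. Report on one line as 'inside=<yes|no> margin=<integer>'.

d = (-22, 0),  |d|² = 484;  R = 2+3 = 5,  c = 484−5² = 459
v_rel = (4, -3),  |v_rel|² = 25;  v_rel·d = (4)·(-22) + (-3)·(0) = -88
25·t² + 176·t + 459 = 0  ⇒  m = (-88)² − 25·459 = -3731
m = -3731 < 0,  v_rel·d = -88 < 0  ⇒  outside

inside=no margin=-3731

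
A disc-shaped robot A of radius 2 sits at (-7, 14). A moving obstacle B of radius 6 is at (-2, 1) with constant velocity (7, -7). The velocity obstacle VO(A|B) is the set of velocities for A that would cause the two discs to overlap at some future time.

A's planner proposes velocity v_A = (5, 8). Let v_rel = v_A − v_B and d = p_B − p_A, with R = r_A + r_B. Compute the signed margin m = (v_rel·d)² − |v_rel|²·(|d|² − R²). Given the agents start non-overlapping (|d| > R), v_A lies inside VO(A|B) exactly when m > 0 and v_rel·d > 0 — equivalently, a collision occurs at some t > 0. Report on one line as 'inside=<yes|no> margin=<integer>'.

d = (5, -13),  |d|² = 194;  R = 2+6 = 8,  c = 194−8² = 130
v_rel = (-2, 15),  |v_rel|² = 229;  v_rel·d = (-2)·(5) + (15)·(-13) = -205
229·t² + 410·t + 130 = 0  ⇒  m = (-205)² − 229·130 = 12255
m = 12255 > 0,  v_rel·d = -205 < 0  ⇒  outside

inside=no margin=12255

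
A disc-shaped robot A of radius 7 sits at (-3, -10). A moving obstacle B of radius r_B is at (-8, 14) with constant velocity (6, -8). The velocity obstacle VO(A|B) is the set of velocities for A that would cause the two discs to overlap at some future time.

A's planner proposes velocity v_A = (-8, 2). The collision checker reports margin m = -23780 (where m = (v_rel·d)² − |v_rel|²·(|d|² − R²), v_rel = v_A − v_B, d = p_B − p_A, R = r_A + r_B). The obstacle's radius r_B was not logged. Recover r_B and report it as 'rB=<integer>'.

m = -23780
d = (-5, 24);  v_rel = (-14, 10),  |v_rel|² = 296
v_rel×d = (-14)·(24) − (10)·(-5) = -286
since m = R²·296 − (-286)²:  R² = (81796 + -23780) / 296 = 196
R = √196 = 14  ⇒  r_B = 14 − 7 = 7

rB=7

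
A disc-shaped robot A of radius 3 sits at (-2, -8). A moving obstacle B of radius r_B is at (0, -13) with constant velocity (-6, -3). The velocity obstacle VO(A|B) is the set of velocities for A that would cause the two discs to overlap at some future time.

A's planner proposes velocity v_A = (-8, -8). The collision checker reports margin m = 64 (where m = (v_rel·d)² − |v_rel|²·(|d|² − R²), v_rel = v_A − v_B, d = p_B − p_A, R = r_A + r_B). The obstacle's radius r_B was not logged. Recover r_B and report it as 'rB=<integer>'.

m = 64
d = (2, -5);  v_rel = (-2, -5),  |v_rel|² = 29
v_rel×d = (-2)·(-5) − (-5)·(2) = 20
since m = R²·29 − 20²:  R² = (400 + 64) / 29 = 16
R = √16 = 4  ⇒  r_B = 4 − 3 = 1

rB=1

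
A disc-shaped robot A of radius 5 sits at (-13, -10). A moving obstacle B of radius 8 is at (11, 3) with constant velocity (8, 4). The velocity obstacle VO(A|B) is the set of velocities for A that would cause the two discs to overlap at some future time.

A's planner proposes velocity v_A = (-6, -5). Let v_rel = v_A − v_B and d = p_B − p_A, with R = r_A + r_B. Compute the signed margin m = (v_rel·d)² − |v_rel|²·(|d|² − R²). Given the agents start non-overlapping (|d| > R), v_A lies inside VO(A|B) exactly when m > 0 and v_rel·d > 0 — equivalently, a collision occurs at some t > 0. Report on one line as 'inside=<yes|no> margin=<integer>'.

d = (24, 13),  |d|² = 745;  R = 5+8 = 13,  c = 745−13² = 576
v_rel = (-14, -9),  |v_rel|² = 277;  v_rel·d = (-14)·(24) + (-9)·(13) = -453
277·t² + 906·t + 576 = 0  ⇒  m = (-453)² − 277·576 = 45657
m = 45657 > 0,  v_rel·d = -453 < 0  ⇒  outside

inside=no margin=45657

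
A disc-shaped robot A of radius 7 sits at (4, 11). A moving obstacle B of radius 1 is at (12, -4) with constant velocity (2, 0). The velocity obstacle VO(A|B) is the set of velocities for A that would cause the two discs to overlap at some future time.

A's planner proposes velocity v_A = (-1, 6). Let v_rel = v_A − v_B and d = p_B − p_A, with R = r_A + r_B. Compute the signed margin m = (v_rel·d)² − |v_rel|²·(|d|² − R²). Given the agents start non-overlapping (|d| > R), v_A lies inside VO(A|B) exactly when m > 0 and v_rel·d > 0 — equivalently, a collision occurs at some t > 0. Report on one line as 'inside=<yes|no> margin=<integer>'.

d = (8, -15),  |d|² = 289;  R = 7+1 = 8,  c = 289−8² = 225
v_rel = (-3, 6),  |v_rel|² = 45;  v_rel·d = (-3)·(8) + (6)·(-15) = -114
45·t² + 228·t + 225 = 0  ⇒  m = (-114)² − 45·225 = 2871
m = 2871 > 0,  v_rel·d = -114 < 0  ⇒  outside

inside=no margin=2871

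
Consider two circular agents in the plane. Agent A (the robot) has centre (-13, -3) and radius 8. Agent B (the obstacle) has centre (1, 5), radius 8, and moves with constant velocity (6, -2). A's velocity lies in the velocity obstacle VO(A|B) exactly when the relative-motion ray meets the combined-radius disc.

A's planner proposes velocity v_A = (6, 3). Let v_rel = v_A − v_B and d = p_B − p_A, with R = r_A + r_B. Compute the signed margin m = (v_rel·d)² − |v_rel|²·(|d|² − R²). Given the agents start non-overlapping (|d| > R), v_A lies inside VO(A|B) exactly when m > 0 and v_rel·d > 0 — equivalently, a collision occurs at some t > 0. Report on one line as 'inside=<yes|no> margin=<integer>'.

d = (14, 8),  |d|² = 260;  R = 8+8 = 16,  c = 260−16² = 4
v_rel = (0, 5),  |v_rel|² = 25;  v_rel·d = (0)·(14) + (5)·(8) = 40
25·t² − 80·t + 4 = 0  ⇒  m = 40² − 25·4 = 1500
m = 1500 > 0,  v_rel·d = 40 > 0  ⇒  inside

inside=yes margin=1500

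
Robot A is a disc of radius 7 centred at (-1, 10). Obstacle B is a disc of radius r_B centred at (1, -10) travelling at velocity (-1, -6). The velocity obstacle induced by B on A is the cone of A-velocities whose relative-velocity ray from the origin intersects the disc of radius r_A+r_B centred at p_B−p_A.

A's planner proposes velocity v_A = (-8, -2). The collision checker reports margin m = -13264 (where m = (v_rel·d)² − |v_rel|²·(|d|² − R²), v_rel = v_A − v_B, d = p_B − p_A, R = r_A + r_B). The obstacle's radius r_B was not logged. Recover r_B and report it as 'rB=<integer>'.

m = -13264
d = (2, -20);  v_rel = (-7, 4),  |v_rel|² = 65
v_rel×d = (-7)·(-20) − (4)·(2) = 132
since m = R²·65 − 132²:  R² = (17424 + -13264) / 65 = 64
R = √64 = 8  ⇒  r_B = 8 − 7 = 1

rB=1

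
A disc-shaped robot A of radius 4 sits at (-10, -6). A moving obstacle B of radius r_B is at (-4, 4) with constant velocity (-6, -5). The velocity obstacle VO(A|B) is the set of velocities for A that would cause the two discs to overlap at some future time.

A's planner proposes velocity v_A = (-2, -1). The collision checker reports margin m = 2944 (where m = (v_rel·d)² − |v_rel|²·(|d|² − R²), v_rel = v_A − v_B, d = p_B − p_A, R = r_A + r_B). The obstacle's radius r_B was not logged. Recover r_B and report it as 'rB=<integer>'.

m = 2944
d = (6, 10);  v_rel = (4, 4),  |v_rel|² = 32
v_rel×d = (4)·(10) − (4)·(6) = 16
since m = R²·32 − 16²:  R² = (256 + 2944) / 32 = 100
R = √100 = 10  ⇒  r_B = 10 − 4 = 6

rB=6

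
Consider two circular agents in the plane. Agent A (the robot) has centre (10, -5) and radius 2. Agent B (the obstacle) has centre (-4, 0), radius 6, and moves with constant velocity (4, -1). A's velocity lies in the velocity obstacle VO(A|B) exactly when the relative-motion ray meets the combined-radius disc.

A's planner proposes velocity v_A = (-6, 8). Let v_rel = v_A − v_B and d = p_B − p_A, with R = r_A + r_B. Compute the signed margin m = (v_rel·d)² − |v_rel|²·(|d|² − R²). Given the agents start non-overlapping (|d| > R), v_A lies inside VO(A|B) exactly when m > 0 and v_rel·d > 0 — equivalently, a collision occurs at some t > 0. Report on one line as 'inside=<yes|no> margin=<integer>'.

d = (-14, 5),  |d|² = 221;  R = 2+6 = 8,  c = 221−8² = 157
v_rel = (-10, 9),  |v_rel|² = 181;  v_rel·d = (-10)·(-14) + (9)·(5) = 185
181·t² − 370·t + 157 = 0  ⇒  m = 185² − 181·157 = 5808
m = 5808 > 0,  v_rel·d = 185 > 0  ⇒  inside

inside=yes margin=5808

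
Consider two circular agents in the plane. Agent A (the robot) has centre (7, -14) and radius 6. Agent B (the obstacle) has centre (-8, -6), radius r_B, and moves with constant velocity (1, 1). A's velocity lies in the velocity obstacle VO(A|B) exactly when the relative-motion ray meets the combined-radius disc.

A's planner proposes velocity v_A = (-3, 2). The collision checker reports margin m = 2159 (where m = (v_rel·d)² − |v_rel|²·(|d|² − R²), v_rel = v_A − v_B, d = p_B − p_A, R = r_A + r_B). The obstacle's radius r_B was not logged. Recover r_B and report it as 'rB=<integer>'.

m = 2159
d = (-15, 8);  v_rel = (-4, 1),  |v_rel|² = 17
v_rel×d = (-4)·(8) − (1)·(-15) = -17
since m = R²·17 − (-17)²:  R² = (289 + 2159) / 17 = 144
R = √144 = 12  ⇒  r_B = 12 − 6 = 6

rB=6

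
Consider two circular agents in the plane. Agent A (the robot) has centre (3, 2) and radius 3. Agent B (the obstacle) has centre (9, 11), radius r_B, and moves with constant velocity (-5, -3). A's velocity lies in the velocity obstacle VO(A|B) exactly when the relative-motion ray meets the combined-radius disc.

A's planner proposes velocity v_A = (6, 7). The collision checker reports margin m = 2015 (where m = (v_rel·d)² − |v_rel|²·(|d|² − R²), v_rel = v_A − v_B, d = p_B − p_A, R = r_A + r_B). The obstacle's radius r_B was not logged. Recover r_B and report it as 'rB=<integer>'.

m = 2015
d = (6, 9);  v_rel = (11, 10),  |v_rel|² = 221
v_rel×d = (11)·(9) − (10)·(6) = 39
since m = R²·221 − 39²:  R² = (1521 + 2015) / 221 = 16
R = √16 = 4  ⇒  r_B = 4 − 3 = 1

rB=1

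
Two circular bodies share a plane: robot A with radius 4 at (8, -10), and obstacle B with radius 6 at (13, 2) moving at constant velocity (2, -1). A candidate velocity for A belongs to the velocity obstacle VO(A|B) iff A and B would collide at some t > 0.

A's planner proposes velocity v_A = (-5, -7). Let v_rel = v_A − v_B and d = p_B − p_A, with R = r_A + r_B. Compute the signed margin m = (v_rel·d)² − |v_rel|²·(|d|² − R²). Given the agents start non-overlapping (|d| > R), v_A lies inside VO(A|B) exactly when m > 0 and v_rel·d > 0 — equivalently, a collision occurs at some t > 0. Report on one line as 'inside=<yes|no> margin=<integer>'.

d = (5, 12),  |d|² = 169;  R = 4+6 = 10,  c = 169−10² = 69
v_rel = (-7, -6),  |v_rel|² = 85;  v_rel·d = (-7)·(5) + (-6)·(12) = -107
85·t² + 214·t + 69 = 0  ⇒  m = (-107)² − 85·69 = 5584
m = 5584 > 0,  v_rel·d = -107 < 0  ⇒  outside

inside=no margin=5584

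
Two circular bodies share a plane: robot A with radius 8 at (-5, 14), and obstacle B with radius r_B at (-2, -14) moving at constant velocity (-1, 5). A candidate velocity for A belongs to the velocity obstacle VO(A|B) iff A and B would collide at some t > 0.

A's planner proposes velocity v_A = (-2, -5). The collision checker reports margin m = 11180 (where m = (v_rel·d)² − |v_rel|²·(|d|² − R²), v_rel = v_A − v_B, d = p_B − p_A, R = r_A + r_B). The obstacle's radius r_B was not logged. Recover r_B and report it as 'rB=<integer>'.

m = 11180
d = (3, -28);  v_rel = (-1, -10),  |v_rel|² = 101
v_rel×d = (-1)·(-28) − (-10)·(3) = 58
since m = R²·101 − 58²:  R² = (3364 + 11180) / 101 = 144
R = √144 = 12  ⇒  r_B = 12 − 8 = 4

rB=4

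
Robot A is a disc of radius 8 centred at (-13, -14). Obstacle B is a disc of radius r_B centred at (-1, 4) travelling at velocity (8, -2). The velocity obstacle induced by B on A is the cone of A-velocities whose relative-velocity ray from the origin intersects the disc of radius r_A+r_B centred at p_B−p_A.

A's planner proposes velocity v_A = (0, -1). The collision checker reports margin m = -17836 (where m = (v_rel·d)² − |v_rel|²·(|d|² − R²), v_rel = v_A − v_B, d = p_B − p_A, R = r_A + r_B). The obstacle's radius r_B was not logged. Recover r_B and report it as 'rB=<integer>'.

m = -17836
d = (12, 18);  v_rel = (-8, 1),  |v_rel|² = 65
v_rel×d = (-8)·(18) − (1)·(12) = -156
since m = R²·65 − (-156)²:  R² = (24336 + -17836) / 65 = 100
R = √100 = 10  ⇒  r_B = 10 − 8 = 2

rB=2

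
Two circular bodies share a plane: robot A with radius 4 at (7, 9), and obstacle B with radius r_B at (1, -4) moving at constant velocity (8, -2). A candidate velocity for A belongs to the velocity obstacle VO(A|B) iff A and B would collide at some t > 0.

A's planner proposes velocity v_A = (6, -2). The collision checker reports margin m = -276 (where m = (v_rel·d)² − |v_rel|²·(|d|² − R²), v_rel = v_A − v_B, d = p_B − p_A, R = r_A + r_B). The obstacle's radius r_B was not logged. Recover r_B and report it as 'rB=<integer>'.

m = -276
d = (-6, -13);  v_rel = (-2, 0),  |v_rel|² = 4
v_rel×d = (-2)·(-13) − (0)·(-6) = 26
since m = R²·4 − 26²:  R² = (676 + -276) / 4 = 100
R = √100 = 10  ⇒  r_B = 10 − 4 = 6

rB=6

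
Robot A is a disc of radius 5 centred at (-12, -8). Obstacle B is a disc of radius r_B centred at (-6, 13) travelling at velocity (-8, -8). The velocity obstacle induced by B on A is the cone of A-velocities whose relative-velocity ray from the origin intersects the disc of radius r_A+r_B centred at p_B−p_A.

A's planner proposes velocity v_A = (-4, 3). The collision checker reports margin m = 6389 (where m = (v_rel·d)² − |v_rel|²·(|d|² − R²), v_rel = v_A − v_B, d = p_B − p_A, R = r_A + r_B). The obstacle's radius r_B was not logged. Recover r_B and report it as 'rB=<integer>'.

m = 6389
d = (6, 21);  v_rel = (4, 11),  |v_rel|² = 137
v_rel×d = (4)·(21) − (11)·(6) = 18
since m = R²·137 − 18²:  R² = (324 + 6389) / 137 = 49
R = √49 = 7  ⇒  r_B = 7 − 5 = 2

rB=2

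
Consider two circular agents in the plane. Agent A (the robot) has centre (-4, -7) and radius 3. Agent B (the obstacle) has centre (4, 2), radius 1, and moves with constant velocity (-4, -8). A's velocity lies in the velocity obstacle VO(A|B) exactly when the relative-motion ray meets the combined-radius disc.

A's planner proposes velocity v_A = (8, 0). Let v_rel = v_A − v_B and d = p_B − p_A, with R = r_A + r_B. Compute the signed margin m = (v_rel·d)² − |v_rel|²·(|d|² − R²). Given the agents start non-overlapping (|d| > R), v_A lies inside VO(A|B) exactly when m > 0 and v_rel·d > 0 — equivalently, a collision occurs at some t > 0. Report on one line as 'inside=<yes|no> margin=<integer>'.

d = (8, 9),  |d|² = 145;  R = 3+1 = 4,  c = 145−4² = 129
v_rel = (12, 8),  |v_rel|² = 208;  v_rel·d = (12)·(8) + (8)·(9) = 168
208·t² − 336·t + 129 = 0  ⇒  m = 168² − 208·129 = 1392
m = 1392 > 0,  v_rel·d = 168 > 0  ⇒  inside

inside=yes margin=1392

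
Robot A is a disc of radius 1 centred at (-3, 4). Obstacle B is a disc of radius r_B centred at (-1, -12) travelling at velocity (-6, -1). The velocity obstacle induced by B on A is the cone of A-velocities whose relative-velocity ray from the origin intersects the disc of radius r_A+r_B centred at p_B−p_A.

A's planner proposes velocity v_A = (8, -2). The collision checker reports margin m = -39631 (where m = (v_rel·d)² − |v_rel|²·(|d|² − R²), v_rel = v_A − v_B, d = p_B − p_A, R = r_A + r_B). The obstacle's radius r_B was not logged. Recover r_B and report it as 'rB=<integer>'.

m = -39631
d = (2, -16);  v_rel = (14, -1),  |v_rel|² = 197
v_rel×d = (14)·(-16) − (-1)·(2) = -222
since m = R²·197 − (-222)²:  R² = (49284 + -39631) / 197 = 49
R = √49 = 7  ⇒  r_B = 7 − 1 = 6

rB=6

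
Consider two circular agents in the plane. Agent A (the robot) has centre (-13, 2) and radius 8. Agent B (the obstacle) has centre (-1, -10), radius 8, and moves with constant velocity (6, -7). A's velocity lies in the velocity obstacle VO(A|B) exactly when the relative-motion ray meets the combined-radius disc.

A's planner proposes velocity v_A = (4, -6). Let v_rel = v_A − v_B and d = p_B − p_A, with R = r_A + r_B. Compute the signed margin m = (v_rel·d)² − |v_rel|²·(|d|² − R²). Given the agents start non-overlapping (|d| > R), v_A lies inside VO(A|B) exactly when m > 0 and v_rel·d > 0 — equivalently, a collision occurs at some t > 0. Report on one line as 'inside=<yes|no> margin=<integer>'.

d = (12, -12),  |d|² = 288;  R = 8+8 = 16,  c = 288−16² = 32
v_rel = (-2, 1),  |v_rel|² = 5;  v_rel·d = (-2)·(12) + (1)·(-12) = -36
5·t² + 72·t + 32 = 0  ⇒  m = (-36)² − 5·32 = 1136
m = 1136 > 0,  v_rel·d = -36 < 0  ⇒  outside

inside=no margin=1136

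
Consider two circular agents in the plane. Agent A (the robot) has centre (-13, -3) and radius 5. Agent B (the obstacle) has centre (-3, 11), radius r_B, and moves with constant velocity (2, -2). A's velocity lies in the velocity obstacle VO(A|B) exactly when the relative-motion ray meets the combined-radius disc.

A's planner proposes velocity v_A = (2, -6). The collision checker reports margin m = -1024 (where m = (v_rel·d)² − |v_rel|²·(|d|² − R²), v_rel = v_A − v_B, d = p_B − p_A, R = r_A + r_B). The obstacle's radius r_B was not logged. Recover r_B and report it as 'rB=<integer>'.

m = -1024
d = (10, 14);  v_rel = (0, -4),  |v_rel|² = 16
v_rel×d = (0)·(14) − (-4)·(10) = 40
since m = R²·16 − 40²:  R² = (1600 + -1024) / 16 = 36
R = √36 = 6  ⇒  r_B = 6 − 5 = 1

rB=1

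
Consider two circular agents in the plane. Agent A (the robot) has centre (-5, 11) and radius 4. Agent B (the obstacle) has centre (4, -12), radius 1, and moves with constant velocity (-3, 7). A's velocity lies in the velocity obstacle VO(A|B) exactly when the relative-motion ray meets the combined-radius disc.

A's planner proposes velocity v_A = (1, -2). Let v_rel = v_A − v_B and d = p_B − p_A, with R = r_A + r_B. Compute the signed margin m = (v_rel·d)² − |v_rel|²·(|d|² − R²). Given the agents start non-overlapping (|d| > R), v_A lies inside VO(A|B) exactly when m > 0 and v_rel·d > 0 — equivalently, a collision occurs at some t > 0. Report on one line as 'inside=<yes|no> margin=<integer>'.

d = (9, -23),  |d|² = 610;  R = 4+1 = 5,  c = 610−5² = 585
v_rel = (4, -9),  |v_rel|² = 97;  v_rel·d = (4)·(9) + (-9)·(-23) = 243
97·t² − 486·t + 585 = 0  ⇒  m = 243² − 97·585 = 2304
m = 2304 > 0,  v_rel·d = 243 > 0  ⇒  inside

inside=yes margin=2304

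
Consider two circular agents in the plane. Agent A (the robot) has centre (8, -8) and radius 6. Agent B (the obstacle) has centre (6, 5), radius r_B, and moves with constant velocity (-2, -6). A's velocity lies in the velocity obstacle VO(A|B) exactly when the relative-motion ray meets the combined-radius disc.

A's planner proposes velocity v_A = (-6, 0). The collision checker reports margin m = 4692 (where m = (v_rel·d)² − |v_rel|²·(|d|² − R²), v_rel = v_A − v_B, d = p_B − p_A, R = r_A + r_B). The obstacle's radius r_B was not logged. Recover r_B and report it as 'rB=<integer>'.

m = 4692
d = (-2, 13);  v_rel = (-4, 6),  |v_rel|² = 52
v_rel×d = (-4)·(13) − (6)·(-2) = -40
since m = R²·52 − (-40)²:  R² = (1600 + 4692) / 52 = 121
R = √121 = 11  ⇒  r_B = 11 − 6 = 5

rB=5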